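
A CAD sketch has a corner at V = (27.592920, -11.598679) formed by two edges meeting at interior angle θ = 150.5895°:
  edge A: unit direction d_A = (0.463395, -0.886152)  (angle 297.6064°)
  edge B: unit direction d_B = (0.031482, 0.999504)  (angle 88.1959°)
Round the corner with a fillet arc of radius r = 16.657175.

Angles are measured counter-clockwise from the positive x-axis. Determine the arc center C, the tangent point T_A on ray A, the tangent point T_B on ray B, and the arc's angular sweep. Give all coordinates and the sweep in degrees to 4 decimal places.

center=(44.3795,-7.7537) T_A=(29.6187,-15.4725) T_B=(27.7305,-7.2293) sweep=29.4105

bisector direction at 12.9012° = (0.974757,0.223270)
center distance |VC| = r/sin(θ/2) = 16.657175/sin(75.2947°) = 17.221266
C = V + |VC|·bis = (44.3795,-7.7537)
T_A = V + ((C−V)·d_A)·d_A = V + 4.3716·d_A = (29.6187,-15.4725)
T_B = V + ((C−V)·d_B)·d_B = V + 4.3716·d_B = (27.7305,-7.2293)
sweep = 180° − θ = 29.4105°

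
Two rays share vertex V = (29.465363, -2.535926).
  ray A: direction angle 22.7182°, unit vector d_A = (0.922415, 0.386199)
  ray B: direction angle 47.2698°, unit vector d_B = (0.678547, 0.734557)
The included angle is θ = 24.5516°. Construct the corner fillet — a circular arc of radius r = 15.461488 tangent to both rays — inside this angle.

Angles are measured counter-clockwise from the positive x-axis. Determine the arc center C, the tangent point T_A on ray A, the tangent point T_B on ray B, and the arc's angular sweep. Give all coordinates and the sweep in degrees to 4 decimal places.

center=(89.0382,39.1681) T_A=(95.0094,24.9062) T_B=(77.6809,49.6595) sweep=155.4484

bisector direction at 34.9940° = (0.819212,0.573491)
center distance |VC| = r/sin(θ/2) = 15.461488/sin(12.2758°) = 72.719668
C = V + |VC|·bis = (89.0382,39.1681)
T_A = V + ((C−V)·d_A)·d_A = V + 71.0570·d_A = (95.0094,24.9062)
T_B = V + ((C−V)·d_B)·d_B = V + 71.0570·d_B = (77.6809,49.6595)
sweep = 180° − θ = 155.4484°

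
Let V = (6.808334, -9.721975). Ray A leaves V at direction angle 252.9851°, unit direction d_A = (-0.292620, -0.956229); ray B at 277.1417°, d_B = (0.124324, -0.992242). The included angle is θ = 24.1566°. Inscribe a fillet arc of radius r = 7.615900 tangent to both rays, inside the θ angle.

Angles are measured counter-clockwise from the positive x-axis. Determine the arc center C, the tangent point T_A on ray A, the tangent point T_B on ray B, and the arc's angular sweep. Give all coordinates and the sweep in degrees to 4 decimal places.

center=(3.6763,-45.9834) T_A=(-3.6062,-43.7549) T_B=(11.2331,-45.0366) sweep=155.8434

bisector direction at 265.0634° = (-0.086053,-0.996291)
center distance |VC| = r/sin(θ/2) = 7.615900/sin(12.0783°) = 36.396485
C = V + |VC|·bis = (3.6763,-45.9834)
T_A = V + ((C−V)·d_A)·d_A = V + 35.5908·d_A = (-3.6062,-43.7549)
T_B = V + ((C−V)·d_B)·d_B = V + 35.5908·d_B = (11.2331,-45.0366)
sweep = 180° − θ = 155.8434°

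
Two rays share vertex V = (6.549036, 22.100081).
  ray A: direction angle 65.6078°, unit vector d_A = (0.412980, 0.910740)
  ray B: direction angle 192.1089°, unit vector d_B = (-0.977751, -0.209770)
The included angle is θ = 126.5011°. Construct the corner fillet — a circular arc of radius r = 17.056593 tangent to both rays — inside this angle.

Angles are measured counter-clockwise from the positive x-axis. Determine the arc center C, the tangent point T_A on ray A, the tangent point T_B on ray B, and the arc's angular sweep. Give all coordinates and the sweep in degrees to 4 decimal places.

bisector direction at 128.8584° = (-0.627397,0.778699)
center distance |VC| = r/sin(θ/2) = 17.056593/sin(63.2505°) = 19.100686
C = V + |VC|·bis = (-5.4347,36.9738)
T_A = V + ((C−V)·d_A)·d_A = V + 8.5970·d_A = (10.0994,29.9297)
T_B = V + ((C−V)·d_B)·d_B = V + 8.5970·d_B = (-1.8567,20.2967)
sweep = 180° − θ = 53.4989°

center=(-5.4347,36.9738) T_A=(10.0994,29.9297) T_B=(-1.8567,20.2967) sweep=53.4989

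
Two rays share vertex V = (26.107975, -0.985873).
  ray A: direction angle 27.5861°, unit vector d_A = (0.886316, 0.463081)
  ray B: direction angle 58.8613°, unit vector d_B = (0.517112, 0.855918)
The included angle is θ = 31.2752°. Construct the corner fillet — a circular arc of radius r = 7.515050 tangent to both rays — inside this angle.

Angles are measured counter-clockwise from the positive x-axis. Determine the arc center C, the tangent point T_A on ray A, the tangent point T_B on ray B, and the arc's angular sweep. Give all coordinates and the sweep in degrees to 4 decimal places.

center=(46.4236,18.1076) T_A=(49.9037,11.4469) T_B=(39.9913,21.9937) sweep=148.7248

bisector direction at 43.2237° = (0.728685,0.684849)
center distance |VC| = r/sin(θ/2) = 7.515050/sin(15.6376°) = 27.879796
C = V + |VC|·bis = (46.4236,18.1076)
T_A = V + ((C−V)·d_A)·d_A = V + 26.8478·d_A = (49.9037,11.4469)
T_B = V + ((C−V)·d_B)·d_B = V + 26.8478·d_B = (39.9913,21.9937)
sweep = 180° − θ = 148.7248°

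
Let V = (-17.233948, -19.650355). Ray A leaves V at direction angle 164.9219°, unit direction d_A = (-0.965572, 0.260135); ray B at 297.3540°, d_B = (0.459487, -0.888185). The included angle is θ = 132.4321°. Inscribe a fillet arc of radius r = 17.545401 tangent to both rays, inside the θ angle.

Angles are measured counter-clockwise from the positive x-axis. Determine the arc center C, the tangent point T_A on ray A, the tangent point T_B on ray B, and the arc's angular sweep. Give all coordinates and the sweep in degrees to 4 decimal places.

center=(-29.2645,-34.5802) T_A=(-24.7003,-17.6388) T_B=(-13.6809,-26.5183) sweep=47.5679

bisector direction at 231.1380° = (-0.627447,-0.778659)
center distance |VC| = r/sin(θ/2) = 17.545401/sin(66.2160°) = 19.173779
C = V + |VC|·bis = (-29.2645,-34.5802)
T_A = V + ((C−V)·d_A)·d_A = V + 7.7326·d_A = (-24.7003,-17.6388)
T_B = V + ((C−V)·d_B)·d_B = V + 7.7326·d_B = (-13.6809,-26.5183)
sweep = 180° − θ = 47.5679°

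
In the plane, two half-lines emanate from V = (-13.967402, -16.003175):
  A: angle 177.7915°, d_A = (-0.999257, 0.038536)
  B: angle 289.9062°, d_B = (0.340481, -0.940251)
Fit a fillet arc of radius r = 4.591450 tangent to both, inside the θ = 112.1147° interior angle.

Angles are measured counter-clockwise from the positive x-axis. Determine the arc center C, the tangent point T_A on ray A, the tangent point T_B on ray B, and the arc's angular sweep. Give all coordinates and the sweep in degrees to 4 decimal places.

center=(-17.2323,-20.4721) T_A=(-17.0554,-15.8841) T_B=(-12.9152,-18.9088) sweep=67.8853

bisector direction at 233.8488° = (-0.589917,-0.807464)
center distance |VC| = r/sin(θ/2) = 4.591450/sin(56.0573°) = 5.534556
C = V + |VC|·bis = (-17.2323,-20.4721)
T_A = V + ((C−V)·d_A)·d_A = V + 3.0903·d_A = (-17.0554,-15.8841)
T_B = V + ((C−V)·d_B)·d_B = V + 3.0903·d_B = (-12.9152,-18.9088)
sweep = 180° − θ = 67.8853°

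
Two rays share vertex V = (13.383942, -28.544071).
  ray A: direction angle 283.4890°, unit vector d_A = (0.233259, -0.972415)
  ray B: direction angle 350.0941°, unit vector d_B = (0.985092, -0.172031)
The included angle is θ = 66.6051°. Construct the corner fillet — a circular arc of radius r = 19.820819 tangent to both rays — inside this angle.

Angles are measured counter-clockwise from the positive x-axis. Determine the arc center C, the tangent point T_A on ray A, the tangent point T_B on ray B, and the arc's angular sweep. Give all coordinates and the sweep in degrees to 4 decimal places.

center=(39.6957,-53.2598) T_A=(20.4217,-57.8832) T_B=(43.1055,-33.7345) sweep=113.3949

bisector direction at 316.7915° = (0.728868,-0.684655)
center distance |VC| = r/sin(θ/2) = 19.820819/sin(33.3025°) = 36.099549
C = V + |VC|·bis = (39.6957,-53.2598)
T_A = V + ((C−V)·d_A)·d_A = V + 30.1714·d_A = (20.4217,-57.8832)
T_B = V + ((C−V)·d_B)·d_B = V + 30.1714·d_B = (43.1055,-33.7345)
sweep = 180° − θ = 113.3949°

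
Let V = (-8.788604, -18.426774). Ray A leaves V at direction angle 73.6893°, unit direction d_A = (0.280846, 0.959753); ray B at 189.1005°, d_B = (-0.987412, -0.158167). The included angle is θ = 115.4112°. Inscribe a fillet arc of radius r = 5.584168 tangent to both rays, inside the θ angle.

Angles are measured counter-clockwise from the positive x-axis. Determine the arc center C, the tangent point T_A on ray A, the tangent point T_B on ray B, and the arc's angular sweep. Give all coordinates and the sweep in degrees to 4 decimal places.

bisector direction at 131.3949° = (-0.661245,0.750170)
center distance |VC| = r/sin(θ/2) = 5.584168/sin(57.7056°) = 6.606028
C = V + |VC|·bis = (-13.1568,-13.4711)
T_A = V + ((C−V)·d_A)·d_A = V + 3.5294·d_A = (-7.7974,-15.0394)
T_B = V + ((C−V)·d_B)·d_B = V + 3.5294·d_B = (-12.2736,-18.9850)
sweep = 180° − θ = 64.5888°

center=(-13.1568,-13.4711) T_A=(-7.7974,-15.0394) T_B=(-12.2736,-18.9850) sweep=64.5888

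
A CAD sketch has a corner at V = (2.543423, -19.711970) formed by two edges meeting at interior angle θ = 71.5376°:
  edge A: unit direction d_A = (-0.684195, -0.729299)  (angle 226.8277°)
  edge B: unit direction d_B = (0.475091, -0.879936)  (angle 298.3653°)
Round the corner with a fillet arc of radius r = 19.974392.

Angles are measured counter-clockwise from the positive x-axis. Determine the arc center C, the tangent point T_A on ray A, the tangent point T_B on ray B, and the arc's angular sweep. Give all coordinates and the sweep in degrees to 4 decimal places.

center=(-1.8599,-53.5996) T_A=(-16.4272,-39.9332) T_B=(15.7163,-44.1100) sweep=108.4624

bisector direction at 262.5965° = (-0.128856,-0.991663)
center distance |VC| = r/sin(θ/2) = 19.974392/sin(35.7688°) = 34.172537
C = V + |VC|·bis = (-1.8599,-53.5996)
T_A = V + ((C−V)·d_A)·d_A = V + 27.7270·d_A = (-16.4272,-39.9332)
T_B = V + ((C−V)·d_B)·d_B = V + 27.7270·d_B = (15.7163,-44.1100)
sweep = 180° − θ = 108.4624°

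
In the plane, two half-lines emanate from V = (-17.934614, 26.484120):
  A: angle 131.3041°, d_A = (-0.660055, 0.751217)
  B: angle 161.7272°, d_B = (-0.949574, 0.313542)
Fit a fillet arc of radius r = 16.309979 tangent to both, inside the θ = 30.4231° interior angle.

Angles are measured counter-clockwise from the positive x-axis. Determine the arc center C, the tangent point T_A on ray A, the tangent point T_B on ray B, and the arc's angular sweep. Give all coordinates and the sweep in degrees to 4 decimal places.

bisector direction at 146.5156° = (-0.834037,0.551709)
center distance |VC| = r/sin(θ/2) = 16.309979/sin(15.2116°) = 62.160792
C = V + |VC|·bis = (-69.7790,60.7788)
T_A = V + ((C−V)·d_A)·d_A = V + 59.9829·d_A = (-57.5267,71.5443)
T_B = V + ((C−V)·d_B)·d_B = V + 59.9829·d_B = (-74.8928,45.2913)
sweep = 180° − θ = 149.5769°

center=(-69.7790,60.7788) T_A=(-57.5267,71.5443) T_B=(-74.8928,45.2913) sweep=149.5769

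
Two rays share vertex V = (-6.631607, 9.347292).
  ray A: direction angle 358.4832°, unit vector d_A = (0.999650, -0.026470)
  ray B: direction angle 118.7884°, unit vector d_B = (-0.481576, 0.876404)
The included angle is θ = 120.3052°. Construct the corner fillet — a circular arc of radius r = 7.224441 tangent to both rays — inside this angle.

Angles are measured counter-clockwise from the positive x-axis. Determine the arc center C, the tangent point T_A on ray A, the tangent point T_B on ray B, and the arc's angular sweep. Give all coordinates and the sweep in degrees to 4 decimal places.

bisector direction at 58.6358° = (0.520476,0.853876)
center distance |VC| = r/sin(θ/2) = 7.224441/sin(60.1526°) = 8.329288
C = V + |VC|·bis = (-2.2964,16.4595)
T_A = V + ((C−V)·d_A)·d_A = V + 4.1454·d_A = (-2.4876,9.2376)
T_B = V + ((C−V)·d_B)·d_B = V + 4.1454·d_B = (-8.6279,12.9804)
sweep = 180° − θ = 59.6948°

center=(-2.2964,16.4595) T_A=(-2.4876,9.2376) T_B=(-8.6279,12.9804) sweep=59.6948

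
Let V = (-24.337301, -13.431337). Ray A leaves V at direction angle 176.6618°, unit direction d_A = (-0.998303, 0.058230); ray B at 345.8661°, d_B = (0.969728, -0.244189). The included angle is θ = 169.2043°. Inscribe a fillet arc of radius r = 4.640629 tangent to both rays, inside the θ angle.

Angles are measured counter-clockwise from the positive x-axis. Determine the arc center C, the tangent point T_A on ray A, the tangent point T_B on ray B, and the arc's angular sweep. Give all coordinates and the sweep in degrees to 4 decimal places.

center=(-25.0453,-18.0386) T_A=(-24.7750,-13.4058) T_B=(-23.9121,-13.5384) sweep=10.7957

bisector direction at 261.2639° = (-0.151883,-0.988399)
center distance |VC| = r/sin(θ/2) = 4.640629/sin(84.6021°) = 4.661300
C = V + |VC|·bis = (-25.0453,-18.0386)
T_A = V + ((C−V)·d_A)·d_A = V + 0.4385·d_A = (-24.7750,-13.4058)
T_B = V + ((C−V)·d_B)·d_B = V + 0.4385·d_B = (-23.9121,-13.5384)
sweep = 180° − θ = 10.7957°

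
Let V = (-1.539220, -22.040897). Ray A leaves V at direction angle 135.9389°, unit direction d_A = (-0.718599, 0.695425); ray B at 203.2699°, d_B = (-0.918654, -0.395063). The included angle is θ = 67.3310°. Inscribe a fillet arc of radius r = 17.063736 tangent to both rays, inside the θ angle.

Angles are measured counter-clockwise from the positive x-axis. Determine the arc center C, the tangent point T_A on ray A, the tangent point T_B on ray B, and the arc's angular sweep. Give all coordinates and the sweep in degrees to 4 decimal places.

center=(-31.8158,-16.4865) T_A=(-19.9493,-4.2245) T_B=(-25.0746,-32.1622) sweep=112.6690

bisector direction at 169.6044° = (-0.983585,0.180444)
center distance |VC| = r/sin(θ/2) = 17.063736/sin(33.6655°) = 30.781889
C = V + |VC|·bis = (-31.8158,-16.4865)
T_A = V + ((C−V)·d_A)·d_A = V + 25.6194·d_A = (-19.9493,-4.2245)
T_B = V + ((C−V)·d_B)·d_B = V + 25.6194·d_B = (-25.0746,-32.1622)
sweep = 180° − θ = 112.6690°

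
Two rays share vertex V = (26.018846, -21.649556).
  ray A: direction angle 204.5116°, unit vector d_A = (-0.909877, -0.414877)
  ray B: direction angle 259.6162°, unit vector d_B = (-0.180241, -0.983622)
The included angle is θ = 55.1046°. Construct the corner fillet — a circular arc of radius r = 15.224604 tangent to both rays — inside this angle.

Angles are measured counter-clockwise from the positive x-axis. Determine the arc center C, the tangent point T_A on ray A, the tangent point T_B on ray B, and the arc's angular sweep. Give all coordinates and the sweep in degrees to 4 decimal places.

center=(5.7839,-47.6087) T_A=(-0.5324,-33.7561) T_B=(20.7592,-50.3528) sweep=124.8954

bisector direction at 232.0639° = (-0.614782,-0.788697)
center distance |VC| = r/sin(θ/2) = 15.224604/sin(27.5523°) = 32.913929
C = V + |VC|·bis = (5.7839,-47.6087)
T_A = V + ((C−V)·d_A)·d_A = V + 29.1811·d_A = (-0.5324,-33.7561)
T_B = V + ((C−V)·d_B)·d_B = V + 29.1811·d_B = (20.7592,-50.3528)
sweep = 180° − θ = 124.8954°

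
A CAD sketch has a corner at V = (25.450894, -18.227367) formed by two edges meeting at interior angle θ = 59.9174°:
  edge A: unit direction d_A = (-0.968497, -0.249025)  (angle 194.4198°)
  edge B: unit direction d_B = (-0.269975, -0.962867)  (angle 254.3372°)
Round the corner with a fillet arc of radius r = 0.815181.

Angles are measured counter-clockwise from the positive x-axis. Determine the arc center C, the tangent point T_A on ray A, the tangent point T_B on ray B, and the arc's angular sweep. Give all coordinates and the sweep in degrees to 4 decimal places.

bisector direction at 224.3785° = (-0.714735,-0.699395)
center distance |VC| = r/sin(θ/2) = 0.815181/sin(29.9587°) = 1.632400
C = V + |VC|·bis = (24.2842,-19.3691)
T_A = V + ((C−V)·d_A)·d_A = V + 1.4143·d_A = (24.0812,-18.5796)
T_B = V + ((C−V)·d_B)·d_B = V + 1.4143·d_B = (25.0691,-19.5891)
sweep = 180° − θ = 120.0826°

center=(24.2842,-19.3691) T_A=(24.0812,-18.5796) T_B=(25.0691,-19.5891) sweep=120.0826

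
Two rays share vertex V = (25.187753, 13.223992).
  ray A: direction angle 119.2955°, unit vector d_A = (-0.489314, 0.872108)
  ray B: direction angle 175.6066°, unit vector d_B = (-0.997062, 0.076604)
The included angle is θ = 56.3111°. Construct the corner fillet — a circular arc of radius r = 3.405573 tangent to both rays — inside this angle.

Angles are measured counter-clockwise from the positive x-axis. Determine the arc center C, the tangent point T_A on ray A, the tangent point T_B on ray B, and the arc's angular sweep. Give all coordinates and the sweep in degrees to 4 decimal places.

bisector direction at 147.4511° = (-0.842932,0.538020)
center distance |VC| = r/sin(θ/2) = 3.405573/sin(28.1556°) = 7.217232
C = V + |VC|·bis = (19.1041,17.1070)
T_A = V + ((C−V)·d_A)·d_A = V + 6.3632·d_A = (22.0741,18.7734)
T_B = V + ((C−V)·d_B)·d_B = V + 6.3632·d_B = (18.8432,13.7114)
sweep = 180° − θ = 123.6889°

center=(19.1041,17.1070) T_A=(22.0741,18.7734) T_B=(18.8432,13.7114) sweep=123.6889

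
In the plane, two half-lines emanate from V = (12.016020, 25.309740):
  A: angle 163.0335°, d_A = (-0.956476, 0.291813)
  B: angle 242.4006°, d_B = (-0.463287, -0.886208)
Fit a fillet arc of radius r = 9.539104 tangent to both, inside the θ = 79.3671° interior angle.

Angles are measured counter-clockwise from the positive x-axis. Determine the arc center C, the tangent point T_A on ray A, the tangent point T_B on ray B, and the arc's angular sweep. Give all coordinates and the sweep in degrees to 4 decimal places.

bisector direction at 202.7171° = (-0.922423,-0.386181)
center distance |VC| = r/sin(θ/2) = 9.539104/sin(39.6835°) = 14.938768
C = V + |VC|·bis = (-1.7638,19.5407)
T_A = V + ((C−V)·d_A)·d_A = V + 11.4966·d_A = (1.0198,28.6646)
T_B = V + ((C−V)·d_B)·d_B = V + 11.4966·d_B = (6.6898,15.1213)
sweep = 180° − θ = 100.6329°

center=(-1.7638,19.5407) T_A=(1.0198,28.6646) T_B=(6.6898,15.1213) sweep=100.6329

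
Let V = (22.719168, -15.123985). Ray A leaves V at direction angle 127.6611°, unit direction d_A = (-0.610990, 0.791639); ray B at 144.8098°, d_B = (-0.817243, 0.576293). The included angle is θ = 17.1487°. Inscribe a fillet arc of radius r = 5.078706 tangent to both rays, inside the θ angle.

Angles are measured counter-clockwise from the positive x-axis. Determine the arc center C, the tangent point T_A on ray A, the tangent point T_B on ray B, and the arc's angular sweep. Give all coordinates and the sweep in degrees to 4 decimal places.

center=(-1.8815,8.4380) T_A=(2.1390,11.5411) T_B=(-4.8083,4.2875) sweep=162.8513

bisector direction at 136.2354° = (-0.722188,0.691696)
center distance |VC| = r/sin(θ/2) = 5.078706/sin(8.5744°) = 34.064086
C = V + |VC|·bis = (-1.8815,8.4380)
T_A = V + ((C−V)·d_A)·d_A = V + 33.6834·d_A = (2.1390,11.5411)
T_B = V + ((C−V)·d_B)·d_B = V + 33.6834·d_B = (-4.8083,4.2875)
sweep = 180° − θ = 162.8513°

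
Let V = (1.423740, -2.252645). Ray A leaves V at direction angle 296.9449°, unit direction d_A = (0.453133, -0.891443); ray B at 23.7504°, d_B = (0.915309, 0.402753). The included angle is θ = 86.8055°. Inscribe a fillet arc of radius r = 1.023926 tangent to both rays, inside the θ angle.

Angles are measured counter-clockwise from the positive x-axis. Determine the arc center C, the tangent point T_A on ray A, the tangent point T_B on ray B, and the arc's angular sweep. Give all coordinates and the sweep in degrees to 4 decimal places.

bisector direction at 340.3477° = (0.941751,-0.336312)
center distance |VC| = r/sin(θ/2) = 1.023926/sin(43.4027°) = 1.490165
C = V + |VC|·bis = (2.8271,-2.7538)
T_A = V + ((C−V)·d_A)·d_A = V + 1.0827·d_A = (1.9143,-3.2178)
T_B = V + ((C−V)·d_B)·d_B = V + 1.0827·d_B = (2.4147,-1.8166)
sweep = 180° − θ = 93.1945°

center=(2.8271,-2.7538) T_A=(1.9143,-3.2178) T_B=(2.4147,-1.8166) sweep=93.1945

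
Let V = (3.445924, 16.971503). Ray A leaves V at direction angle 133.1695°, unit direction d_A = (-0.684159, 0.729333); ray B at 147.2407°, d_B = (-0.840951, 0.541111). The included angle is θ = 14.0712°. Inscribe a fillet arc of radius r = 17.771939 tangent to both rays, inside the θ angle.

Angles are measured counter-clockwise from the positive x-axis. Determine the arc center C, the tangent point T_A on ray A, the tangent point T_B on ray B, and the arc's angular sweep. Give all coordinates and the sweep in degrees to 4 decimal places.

bisector direction at 140.2051° = (-0.768340,0.640041)
center distance |VC| = r/sin(θ/2) = 17.771939/sin(7.0356°) = 145.093605
C = V + |VC|·bis = (-108.0354,109.8374)
T_A = V + ((C−V)·d_A)·d_A = V + 144.0011·d_A = (-95.0737,121.9962)
T_B = V + ((C−V)·d_B)·d_B = V + 144.0011·d_B = (-117.6520,94.8921)
sweep = 180° − θ = 165.9288°

center=(-108.0354,109.8374) T_A=(-95.0737,121.9962) T_B=(-117.6520,94.8921) sweep=165.9288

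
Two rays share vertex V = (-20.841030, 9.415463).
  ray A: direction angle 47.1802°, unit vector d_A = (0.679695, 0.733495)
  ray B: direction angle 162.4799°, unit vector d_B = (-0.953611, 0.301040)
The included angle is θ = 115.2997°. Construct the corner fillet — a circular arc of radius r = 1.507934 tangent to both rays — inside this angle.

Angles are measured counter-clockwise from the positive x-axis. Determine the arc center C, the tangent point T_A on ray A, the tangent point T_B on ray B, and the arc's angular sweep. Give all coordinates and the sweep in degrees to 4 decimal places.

center=(-21.2979,11.1410) T_A=(-20.1918,10.1160) T_B=(-21.7518,9.7030) sweep=64.7003

bisector direction at 104.8301° = (-0.255953,0.966689)
center distance |VC| = r/sin(θ/2) = 1.507934/sin(57.6499°) = 1.784973
C = V + |VC|·bis = (-21.2979,11.1410)
T_A = V + ((C−V)·d_A)·d_A = V + 0.9551·d_A = (-20.1918,10.1160)
T_B = V + ((C−V)·d_B)·d_B = V + 0.9551·d_B = (-21.7518,9.7030)
sweep = 180° − θ = 64.7003°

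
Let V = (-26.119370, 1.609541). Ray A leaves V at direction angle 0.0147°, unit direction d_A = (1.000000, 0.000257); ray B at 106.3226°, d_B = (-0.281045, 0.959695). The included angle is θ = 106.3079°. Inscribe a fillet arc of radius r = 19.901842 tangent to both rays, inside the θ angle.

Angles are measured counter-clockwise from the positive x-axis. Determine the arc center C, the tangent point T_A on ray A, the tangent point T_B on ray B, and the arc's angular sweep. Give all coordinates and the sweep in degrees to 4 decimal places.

bisector direction at 53.1687° = (0.599462,0.800403)
center distance |VC| = r/sin(θ/2) = 19.901842/sin(53.1540°) = 24.869541
C = V + |VC|·bis = (-11.2110,21.5152)
T_A = V + ((C−V)·d_A)·d_A = V + 14.9134·d_A = (-11.2059,1.6134)
T_B = V + ((C−V)·d_B)·d_B = V + 14.9134·d_B = (-30.3107,15.9219)
sweep = 180° − θ = 73.6921°

center=(-11.2110,21.5152) T_A=(-11.2059,1.6134) T_B=(-30.3107,15.9219) sweep=73.6921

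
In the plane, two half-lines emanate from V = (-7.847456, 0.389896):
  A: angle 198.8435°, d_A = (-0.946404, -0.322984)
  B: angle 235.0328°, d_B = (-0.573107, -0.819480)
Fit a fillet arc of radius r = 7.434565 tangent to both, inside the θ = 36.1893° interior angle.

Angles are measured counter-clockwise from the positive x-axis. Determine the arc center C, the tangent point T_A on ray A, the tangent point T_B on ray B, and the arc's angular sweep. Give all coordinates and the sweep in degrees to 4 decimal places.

center=(-26.9800,-13.9952) T_A=(-29.3813,-6.9591) T_B=(-20.8875,-18.2560) sweep=143.8107

bisector direction at 216.9382° = (-0.799285,-0.600953)
center distance |VC| = r/sin(θ/2) = 7.434565/sin(18.0947°) = 23.937090
C = V + |VC|·bis = (-26.9800,-13.9952)
T_A = V + ((C−V)·d_A)·d_A = V + 22.7533·d_A = (-29.3813,-6.9591)
T_B = V + ((C−V)·d_B)·d_B = V + 22.7533·d_B = (-20.8875,-18.2560)
sweep = 180° − θ = 143.8107°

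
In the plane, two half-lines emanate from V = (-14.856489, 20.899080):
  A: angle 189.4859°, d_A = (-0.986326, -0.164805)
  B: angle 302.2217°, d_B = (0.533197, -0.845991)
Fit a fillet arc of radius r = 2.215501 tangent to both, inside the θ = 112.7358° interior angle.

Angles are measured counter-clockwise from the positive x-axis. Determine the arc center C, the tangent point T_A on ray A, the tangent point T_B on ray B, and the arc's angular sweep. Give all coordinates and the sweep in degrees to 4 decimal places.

center=(-15.9450,18.4710) T_A=(-16.3101,20.6562) T_B=(-14.0707,19.6523) sweep=67.2642

bisector direction at 245.8538° = (-0.409066,-0.912505)
center distance |VC| = r/sin(θ/2) = 2.215501/sin(56.3679°) = 2.660907
C = V + |VC|·bis = (-15.9450,18.4710)
T_A = V + ((C−V)·d_A)·d_A = V + 1.4738·d_A = (-16.3101,20.6562)
T_B = V + ((C−V)·d_B)·d_B = V + 1.4738·d_B = (-14.0707,19.6523)
sweep = 180° − θ = 67.2642°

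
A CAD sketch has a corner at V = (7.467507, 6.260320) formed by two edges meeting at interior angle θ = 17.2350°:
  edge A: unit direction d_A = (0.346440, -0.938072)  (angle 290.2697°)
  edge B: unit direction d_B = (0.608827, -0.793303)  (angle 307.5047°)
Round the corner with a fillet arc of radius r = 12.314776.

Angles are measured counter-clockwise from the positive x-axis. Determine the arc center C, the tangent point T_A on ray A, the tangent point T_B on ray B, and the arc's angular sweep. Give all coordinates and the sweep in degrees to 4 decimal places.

bisector direction at 298.8872° = (0.483087,-0.875572)
center distance |VC| = r/sin(θ/2) = 12.314776/sin(8.6175°) = 82.187634
C = V + |VC|·bis = (47.1713,-65.7009)
T_A = V + ((C−V)·d_A)·d_A = V + 81.2598·d_A = (35.6191,-69.9672)
T_B = V + ((C−V)·d_B)·d_B = V + 81.2598·d_B = (56.9406,-58.2033)
sweep = 180° − θ = 162.7650°

center=(47.1713,-65.7009) T_A=(35.6191,-69.9672) T_B=(56.9406,-58.2033) sweep=162.7650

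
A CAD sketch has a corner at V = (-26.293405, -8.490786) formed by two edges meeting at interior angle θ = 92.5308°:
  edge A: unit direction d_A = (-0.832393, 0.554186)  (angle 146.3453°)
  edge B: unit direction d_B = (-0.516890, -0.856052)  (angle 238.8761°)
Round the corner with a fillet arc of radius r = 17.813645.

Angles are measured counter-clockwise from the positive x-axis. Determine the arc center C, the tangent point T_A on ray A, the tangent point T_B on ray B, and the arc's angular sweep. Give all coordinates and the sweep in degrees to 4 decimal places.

center=(-50.3525,-13.8734) T_A=(-40.4804,0.9546) T_B=(-35.1031,-23.0811) sweep=87.4692

bisector direction at 192.6107° = (-0.975876,-0.218325)
center distance |VC| = r/sin(θ/2) = 17.813645/sin(46.2654°) = 24.653865
C = V + |VC|·bis = (-50.3525,-13.8734)
T_A = V + ((C−V)·d_A)·d_A = V + 17.0437·d_A = (-40.4804,0.9546)
T_B = V + ((C−V)·d_B)·d_B = V + 17.0437·d_B = (-35.1031,-23.0811)
sweep = 180° − θ = 87.4692°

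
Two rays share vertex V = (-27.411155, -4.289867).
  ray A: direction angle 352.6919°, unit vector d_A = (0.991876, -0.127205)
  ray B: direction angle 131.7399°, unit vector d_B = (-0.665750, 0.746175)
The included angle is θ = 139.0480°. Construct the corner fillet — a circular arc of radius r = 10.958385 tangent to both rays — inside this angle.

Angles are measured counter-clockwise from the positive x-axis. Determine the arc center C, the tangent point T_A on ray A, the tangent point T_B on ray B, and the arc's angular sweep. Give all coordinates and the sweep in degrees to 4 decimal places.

center=(-21.9585,6.0590) T_A=(-23.3525,-4.8104) T_B=(-30.1354,-1.2366) sweep=40.9520

bisector direction at 62.2159° = (0.466141,0.884710)
center distance |VC| = r/sin(θ/2) = 10.958385/sin(69.5240°) = 11.697443
C = V + |VC|·bis = (-21.9585,6.0590)
T_A = V + ((C−V)·d_A)·d_A = V + 4.0919·d_A = (-23.3525,-4.8104)
T_B = V + ((C−V)·d_B)·d_B = V + 4.0919·d_B = (-30.1354,-1.2366)
sweep = 180° − θ = 40.9520°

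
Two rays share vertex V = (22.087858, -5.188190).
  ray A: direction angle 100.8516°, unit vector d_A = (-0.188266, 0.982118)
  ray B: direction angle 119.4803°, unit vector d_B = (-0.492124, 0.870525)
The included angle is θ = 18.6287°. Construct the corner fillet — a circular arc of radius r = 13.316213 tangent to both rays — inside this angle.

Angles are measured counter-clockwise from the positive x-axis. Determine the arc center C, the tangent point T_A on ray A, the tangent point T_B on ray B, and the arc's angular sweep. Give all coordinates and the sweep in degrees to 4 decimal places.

center=(-6.2755,72.0428) T_A=(6.8026,74.5497) T_B=(-17.8676,65.4895) sweep=161.3713

bisector direction at 110.1660° = (-0.344740,0.938698)
center distance |VC| = r/sin(θ/2) = 13.316213/sin(9.3143°) = 82.274529
C = V + |VC|·bis = (-6.2755,72.0428)
T_A = V + ((C−V)·d_A)·d_A = V + 81.1898·d_A = (6.8026,74.5497)
T_B = V + ((C−V)·d_B)·d_B = V + 81.1898·d_B = (-17.8676,65.4895)
sweep = 180° − θ = 161.3713°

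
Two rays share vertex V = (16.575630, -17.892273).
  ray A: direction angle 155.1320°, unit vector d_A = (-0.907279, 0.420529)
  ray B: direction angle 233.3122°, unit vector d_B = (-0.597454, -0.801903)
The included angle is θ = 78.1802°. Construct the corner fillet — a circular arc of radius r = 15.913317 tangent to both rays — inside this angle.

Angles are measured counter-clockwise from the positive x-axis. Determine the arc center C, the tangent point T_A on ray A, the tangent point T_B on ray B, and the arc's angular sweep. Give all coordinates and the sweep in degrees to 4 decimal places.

center=(-7.8884,-24.0927) T_A=(-1.1964,-9.6548) T_B=(4.8725,-33.6001) sweep=101.8198

bisector direction at 194.2221° = (-0.969351,-0.245681)
center distance |VC| = r/sin(θ/2) = 15.913317/sin(39.0901°) = 25.237533
C = V + |VC|·bis = (-7.8884,-24.0927)
T_A = V + ((C−V)·d_A)·d_A = V + 19.5882·d_A = (-1.1964,-9.6548)
T_B = V + ((C−V)·d_B)·d_B = V + 19.5882·d_B = (4.8725,-33.6001)
sweep = 180° − θ = 101.8198°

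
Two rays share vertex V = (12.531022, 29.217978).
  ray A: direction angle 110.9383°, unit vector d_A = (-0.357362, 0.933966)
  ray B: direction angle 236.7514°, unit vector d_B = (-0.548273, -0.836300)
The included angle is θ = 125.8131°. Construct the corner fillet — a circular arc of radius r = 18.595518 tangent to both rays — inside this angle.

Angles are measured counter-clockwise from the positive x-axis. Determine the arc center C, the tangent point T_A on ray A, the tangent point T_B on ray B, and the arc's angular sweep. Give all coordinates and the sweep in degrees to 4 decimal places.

bisector direction at 173.8449° = (-0.994235,0.107221)
center distance |VC| = r/sin(θ/2) = 18.595518/sin(62.9066°) = 20.887624
C = V + |VC|·bis = (-8.2362,31.4576)
T_A = V + ((C−V)·d_A)·d_A = V + 9.5131·d_A = (9.1314,38.1029)
T_B = V + ((C−V)·d_B)·d_B = V + 9.5131·d_B = (7.3152,21.2622)
sweep = 180° − θ = 54.1869°

center=(-8.2362,31.4576) T_A=(9.1314,38.1029) T_B=(7.3152,21.2622) sweep=54.1869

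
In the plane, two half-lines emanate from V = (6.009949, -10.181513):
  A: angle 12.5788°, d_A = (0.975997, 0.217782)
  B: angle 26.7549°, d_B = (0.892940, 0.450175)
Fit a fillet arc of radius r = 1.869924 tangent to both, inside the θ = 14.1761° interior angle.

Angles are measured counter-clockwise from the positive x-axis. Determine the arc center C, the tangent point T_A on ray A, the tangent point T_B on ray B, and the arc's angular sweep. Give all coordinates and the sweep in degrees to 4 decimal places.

center=(20.2800,-5.0814) T_A=(20.6872,-6.9065) T_B=(19.4382,-3.4117) sweep=165.8239

bisector direction at 19.6668° = (0.941665,0.336550)
center distance |VC| = r/sin(θ/2) = 1.869924/sin(7.0880°) = 15.154030
C = V + |VC|·bis = (20.2800,-5.0814)
T_A = V + ((C−V)·d_A)·d_A = V + 15.0382·d_A = (20.6872,-6.9065)
T_B = V + ((C−V)·d_B)·d_B = V + 15.0382·d_B = (19.4382,-3.4117)
sweep = 180° − θ = 165.8239°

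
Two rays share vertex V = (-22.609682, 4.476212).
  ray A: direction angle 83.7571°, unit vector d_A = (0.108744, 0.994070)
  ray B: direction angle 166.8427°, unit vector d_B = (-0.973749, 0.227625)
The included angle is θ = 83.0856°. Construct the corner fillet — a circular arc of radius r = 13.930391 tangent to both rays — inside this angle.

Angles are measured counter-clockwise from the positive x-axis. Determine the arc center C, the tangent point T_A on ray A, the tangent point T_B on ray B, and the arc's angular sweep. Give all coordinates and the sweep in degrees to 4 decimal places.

center=(-34.7478,21.6196) T_A=(-20.9000,20.1047) T_B=(-37.9187,8.0549) sweep=96.9144

bisector direction at 125.2999° = (-0.577856,0.816139)
center distance |VC| = r/sin(θ/2) = 13.930391/sin(41.5428°) = 21.005466
C = V + |VC|·bis = (-34.7478,21.6196)
T_A = V + ((C−V)·d_A)·d_A = V + 15.7218·d_A = (-20.9000,20.1047)
T_B = V + ((C−V)·d_B)·d_B = V + 15.7218·d_B = (-37.9187,8.0549)
sweep = 180° − θ = 96.9144°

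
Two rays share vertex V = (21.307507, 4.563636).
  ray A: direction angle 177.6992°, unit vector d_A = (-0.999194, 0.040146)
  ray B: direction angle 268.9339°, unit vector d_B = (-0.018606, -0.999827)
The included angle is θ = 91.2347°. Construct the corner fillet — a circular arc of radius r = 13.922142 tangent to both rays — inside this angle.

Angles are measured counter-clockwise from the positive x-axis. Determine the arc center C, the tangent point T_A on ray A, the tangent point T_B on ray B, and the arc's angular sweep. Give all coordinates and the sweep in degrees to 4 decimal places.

center=(7.1343,-8.8003) T_A=(7.6932,5.1106) T_B=(21.0540,-9.0593) sweep=88.7653

bisector direction at 223.3166° = (-0.727575,-0.686029)
center distance |VC| = r/sin(θ/2) = 13.922142/sin(45.6174°) = 19.480123
C = V + |VC|·bis = (7.1343,-8.8003)
T_A = V + ((C−V)·d_A)·d_A = V + 13.6253·d_A = (7.6932,5.1106)
T_B = V + ((C−V)·d_B)·d_B = V + 13.6253·d_B = (21.0540,-9.0593)
sweep = 180° − θ = 88.7653°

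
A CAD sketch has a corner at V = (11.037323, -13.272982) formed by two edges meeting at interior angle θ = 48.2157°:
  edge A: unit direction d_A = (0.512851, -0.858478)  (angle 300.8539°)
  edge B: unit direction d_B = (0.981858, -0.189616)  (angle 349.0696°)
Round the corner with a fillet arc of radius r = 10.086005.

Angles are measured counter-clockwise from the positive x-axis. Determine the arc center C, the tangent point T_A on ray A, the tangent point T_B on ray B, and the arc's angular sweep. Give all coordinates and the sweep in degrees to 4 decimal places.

center=(31.2552,-27.4498) T_A=(22.5966,-32.6224) T_B=(33.1677,-17.5468) sweep=131.7843

bisector direction at 324.9617° = (0.818769,-0.574123)
center distance |VC| = r/sin(θ/2) = 10.086005/sin(24.1078°) = 24.693031
C = V + |VC|·bis = (31.2552,-27.4498)
T_A = V + ((C−V)·d_A)·d_A = V + 22.5393·d_A = (22.5966,-32.6224)
T_B = V + ((C−V)·d_B)·d_B = V + 22.5393·d_B = (33.1677,-17.5468)
sweep = 180° − θ = 131.7843°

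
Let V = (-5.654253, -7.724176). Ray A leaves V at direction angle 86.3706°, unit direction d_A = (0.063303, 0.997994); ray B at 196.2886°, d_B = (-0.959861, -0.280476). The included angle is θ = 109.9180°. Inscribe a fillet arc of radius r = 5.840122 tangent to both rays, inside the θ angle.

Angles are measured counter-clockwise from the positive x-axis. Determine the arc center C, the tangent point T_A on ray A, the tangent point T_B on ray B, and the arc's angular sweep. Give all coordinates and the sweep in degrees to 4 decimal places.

bisector direction at 141.3296° = (-0.780753,0.624839)
center distance |VC| = r/sin(θ/2) = 5.840122/sin(54.9590°) = 7.133048
C = V + |VC|·bis = (-11.2234,-3.2672)
T_A = V + ((C−V)·d_A)·d_A = V + 4.0955·d_A = (-5.3950,-3.6369)
T_B = V + ((C−V)·d_B)·d_B = V + 4.0955·d_B = (-9.5854,-8.8729)
sweep = 180° − θ = 70.0820°

center=(-11.2234,-3.2672) T_A=(-5.3950,-3.6369) T_B=(-9.5854,-8.8729) sweep=70.0820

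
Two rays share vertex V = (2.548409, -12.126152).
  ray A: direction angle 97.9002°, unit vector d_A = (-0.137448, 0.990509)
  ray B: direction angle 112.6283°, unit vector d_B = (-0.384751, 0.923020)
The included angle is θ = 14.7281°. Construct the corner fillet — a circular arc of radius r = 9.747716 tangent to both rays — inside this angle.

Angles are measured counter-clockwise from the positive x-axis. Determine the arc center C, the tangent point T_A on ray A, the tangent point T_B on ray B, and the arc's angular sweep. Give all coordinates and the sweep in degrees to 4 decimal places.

center=(-17.4736,61.2419) T_A=(-7.8184,62.5817) T_B=(-26.4710,57.4915) sweep=165.2719

bisector direction at 105.2642° = (-0.263271,0.964722)
center distance |VC| = r/sin(θ/2) = 9.747716/sin(7.3640°) = 76.051035
C = V + |VC|·bis = (-17.4736,61.2419)
T_A = V + ((C−V)·d_A)·d_A = V + 75.4237·d_A = (-7.8184,62.5817)
T_B = V + ((C−V)·d_B)·d_B = V + 75.4237·d_B = (-26.4710,57.4915)
sweep = 180° − θ = 165.2719°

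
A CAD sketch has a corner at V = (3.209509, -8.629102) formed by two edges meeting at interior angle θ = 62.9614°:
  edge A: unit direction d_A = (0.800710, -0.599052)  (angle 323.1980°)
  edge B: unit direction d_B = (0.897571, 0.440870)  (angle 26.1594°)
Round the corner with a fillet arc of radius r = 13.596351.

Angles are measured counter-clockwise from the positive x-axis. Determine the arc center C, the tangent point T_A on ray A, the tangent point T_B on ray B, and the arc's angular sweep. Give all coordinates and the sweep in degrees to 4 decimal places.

bisector direction at 354.6787° = (0.995690,-0.092741)
center distance |VC| = r/sin(θ/2) = 13.596351/sin(31.4807°) = 26.036109
C = V + |VC|·bis = (29.1334,-11.0437)
T_A = V + ((C−V)·d_A)·d_A = V + 22.2040·d_A = (20.9885,-21.9305)
T_B = V + ((C−V)·d_B)·d_B = V + 22.2040·d_B = (23.1392,1.1600)
sweep = 180° − θ = 117.0386°

center=(29.1334,-11.0437) T_A=(20.9885,-21.9305) T_B=(23.1392,1.1600) sweep=117.0386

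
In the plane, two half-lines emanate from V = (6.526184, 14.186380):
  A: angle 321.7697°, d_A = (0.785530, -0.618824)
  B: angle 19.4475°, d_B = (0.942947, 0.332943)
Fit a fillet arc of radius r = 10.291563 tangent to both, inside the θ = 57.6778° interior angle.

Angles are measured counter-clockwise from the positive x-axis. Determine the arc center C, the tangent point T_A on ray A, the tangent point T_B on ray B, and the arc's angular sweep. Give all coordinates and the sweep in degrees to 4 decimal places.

center=(27.5766,10.7048) T_A=(21.2079,2.6204) T_B=(24.1501,20.4092) sweep=122.3222

bisector direction at 350.6086° = (0.986597,-0.163178)
center distance |VC| = r/sin(θ/2) = 10.291563/sin(28.8389°) = 21.336363
C = V + |VC|·bis = (27.5766,10.7048)
T_A = V + ((C−V)·d_A)·d_A = V + 18.6902·d_A = (21.2079,2.6204)
T_B = V + ((C−V)·d_B)·d_B = V + 18.6902·d_B = (24.1501,20.4092)
sweep = 180° − θ = 122.3222°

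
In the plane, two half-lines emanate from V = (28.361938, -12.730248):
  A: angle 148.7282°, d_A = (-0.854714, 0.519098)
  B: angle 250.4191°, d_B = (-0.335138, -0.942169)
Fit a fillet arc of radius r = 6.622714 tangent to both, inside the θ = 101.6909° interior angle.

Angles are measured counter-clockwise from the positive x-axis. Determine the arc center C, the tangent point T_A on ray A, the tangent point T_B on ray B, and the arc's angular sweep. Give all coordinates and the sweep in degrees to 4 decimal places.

bisector direction at 199.5736° = (-0.942212,-0.335018)
center distance |VC| = r/sin(θ/2) = 6.622714/sin(50.8454°) = 8.540527
C = V + |VC|·bis = (20.3150,-15.5915)
T_A = V + ((C−V)·d_A)·d_A = V + 5.3926·d_A = (23.7528,-9.9310)
T_B = V + ((C−V)·d_B)·d_B = V + 5.3926·d_B = (26.5547,-17.8110)
sweep = 180° − θ = 78.3091°

center=(20.3150,-15.5915) T_A=(23.7528,-9.9310) T_B=(26.5547,-17.8110) sweep=78.3091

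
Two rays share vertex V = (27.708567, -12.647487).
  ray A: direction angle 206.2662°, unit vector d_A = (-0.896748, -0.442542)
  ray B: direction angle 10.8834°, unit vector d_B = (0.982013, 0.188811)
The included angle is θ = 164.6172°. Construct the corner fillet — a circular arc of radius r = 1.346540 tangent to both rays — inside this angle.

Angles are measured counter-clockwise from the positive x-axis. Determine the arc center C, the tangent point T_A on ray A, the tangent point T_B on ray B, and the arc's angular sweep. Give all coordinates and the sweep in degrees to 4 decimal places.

center=(28.1414,-13.9355) T_A=(27.5455,-12.7280) T_B=(27.8871,-12.6132) sweep=15.3828

bisector direction at 288.5748° = (0.318542,-0.947909)
center distance |VC| = r/sin(θ/2) = 1.346540/sin(82.3086°) = 1.358764
C = V + |VC|·bis = (28.1414,-13.9355)
T_A = V + ((C−V)·d_A)·d_A = V + 0.1819·d_A = (27.5455,-12.7280)
T_B = V + ((C−V)·d_B)·d_B = V + 0.1819·d_B = (27.8871,-12.6132)
sweep = 180° − θ = 15.3828°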